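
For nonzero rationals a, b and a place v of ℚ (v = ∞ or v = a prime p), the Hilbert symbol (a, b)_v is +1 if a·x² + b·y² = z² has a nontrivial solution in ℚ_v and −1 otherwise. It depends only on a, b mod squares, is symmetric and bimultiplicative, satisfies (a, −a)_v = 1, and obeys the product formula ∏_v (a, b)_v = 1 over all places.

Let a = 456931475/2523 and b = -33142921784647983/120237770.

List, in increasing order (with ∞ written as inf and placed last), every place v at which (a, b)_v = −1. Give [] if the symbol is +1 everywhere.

Mod squares: a ≡ 57057, b ≡ -3910. Check v ∈ {∞, 2, 3, 5, 7, 11, 13, 17, 19, 23, 29, 31}.
v=23: a=23^0·(≡7), b=23^1·(≡10) mod 23; (7|23)=-1, (10|23)=-1; (−1)^{0·1·11}·(-1)^1·(-1)^0 = -1.
v=∞: 57057 > 0 and -3910 < 0  ⇒  (a,b)_∞ = +1.
v=5: a=5^2·(≡3), b=5^-1·(≡3) mod 5; (3|5)=-1, (3|5)=-1; (−1)^{2·-1·2}·(-1)^-1·(-1)^2 = -1.
v=2: v_2(a)=0, v_2(b)=-1; units ≡ 1, 5 (mod 8); ε·ε+αω+βω = 0·0+0·1+-1·0 ≡ 0  ⇒  (a,b)_2 = +1.
v=3: a=3^-1·(≡2), b=3^6·(≡2) mod 3; (2|3)=-1, (2|3)=-1; (−1)^{-1·6·1}·(-1)^6·(-1)^-1 = -1.
v=17: a=17^0·(≡5), b=17^-1·(≡8) mod 17; (5|17)=-1, (8|17)=+1; (−1)^{0·-1·8}·(-1)^-1·(+1)^0 = -1.
v=13: a=13^1·(≡7), b=13^0·(≡10) mod 13; (7|13)=-1, (10|13)=+1; (−1)^{1·0·6}·(-1)^0·(+1)^1 = +1.
v=29: a=29^-2·(≡17), b=29^-4·(≡16) mod 29; (17|29)=-1, (16|29)=+1; (−1)^{-2·-4·14}·(-1)^-4·(+1)^-2 = +1.
v=19: a=19^1·(≡4), b=19^2·(≡1) mod 19; (4|19)=+1, (1|19)=+1; (−1)^{1·2·9}·(+1)^2·(+1)^1 = +1.
v=31: a=31^2·(≡23), b=31^4·(≡13) mod 31; (23|31)=-1, (13|31)=-1; (−1)^{2·4·15}·(-1)^4·(-1)^2 = +1.
v=7: a=7^1·(≡5), b=7^2·(≡3) mod 7; (5|7)=-1, (3|7)=-1; (−1)^{1·2·3}·(-1)^2·(-1)^1 = -1.
v=11: a=11^1·(≡6), b=11^2·(≡10) mod 11; (6|11)=-1, (10|11)=-1; (−1)^{1·2·5}·(-1)^2·(-1)^1 = -1.
|Ram(57057, -3910)| = 6, even; anisotropic at {3, 5, 7, 11, 17, 23}.

[3, 5, 7, 11, 17, 23]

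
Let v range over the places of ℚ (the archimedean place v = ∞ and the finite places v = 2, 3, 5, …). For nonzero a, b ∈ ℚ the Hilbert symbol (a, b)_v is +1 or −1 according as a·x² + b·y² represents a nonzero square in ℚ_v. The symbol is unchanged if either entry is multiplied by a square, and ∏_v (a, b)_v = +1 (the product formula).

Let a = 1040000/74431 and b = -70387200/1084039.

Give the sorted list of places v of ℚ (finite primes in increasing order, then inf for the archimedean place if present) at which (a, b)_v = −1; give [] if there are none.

Mod squares: a ≡ 806, b ≡ -37882. Check v ∈ {∞, 2, 3, 5, 7, 11, 13, 17, 31, 47}.
v=13: a=13^1·(≡4), b=13^1·(≡6) mod 13; (4|13)=+1, (6|13)=-1; (−1)^{1·1·6}·(+1)^1·(-1)^1 = -1.
v=31: a=31^-1·(≡23), b=31^-1·(≡5) mod 31; (23|31)=-1, (5|31)=+1; (−1)^{-1·-1·15}·(-1)^-1·(+1)^-1 = +1.
v=∞: 806 > 0 and -37882 < 0  ⇒  (a,b)_∞ = +1.
v=11: a=11^0·(≡1), b=11^-2·(≡8) mod 11; (1|11)=+1, (8|11)=-1; (−1)^{0·-2·5}·(+1)^-2·(-1)^0 = +1.
v=47: a=47^0·(≡12), b=47^1·(≡23) mod 47; (12|47)=+1, (23|47)=-1; (−1)^{0·1·23}·(+1)^1·(-1)^0 = +1.
v=5: a=5^4·(≡4), b=5^2·(≡3) mod 5; (4|5)=+1, (3|5)=-1; (−1)^{4·2·2}·(+1)^2·(-1)^4 = +1.
v=2: v_2(a)=7, v_2(b)=9; units ≡ 3, 3 (mod 8); ε·ε+αω+βω = 1·1+7·1+9·1 ≡ 1  ⇒  (a,b)_2 = -1.
v=7: a=7^-4·(≡1), b=7^0·(≡1) mod 7; (1|7)=+1, (1|7)=+1; (−1)^{-4·0·3}·(+1)^0·(+1)^-4 = +1.
v=17: a=17^0·(≡5), b=17^-2·(≡10) mod 17; (5|17)=-1, (10|17)=-1; (−1)^{0·-2·8}·(-1)^-2·(-1)^0 = +1.
v=3: a=3^0·(≡2), b=3^2·(≡2) mod 3; (2|3)=-1, (2|3)=-1; (−1)^{0·2·1}·(-1)^2·(-1)^0 = +1.
(806, -37882 / ℚ) ramifies at {2, 13}: a division algebra.

[2, 13]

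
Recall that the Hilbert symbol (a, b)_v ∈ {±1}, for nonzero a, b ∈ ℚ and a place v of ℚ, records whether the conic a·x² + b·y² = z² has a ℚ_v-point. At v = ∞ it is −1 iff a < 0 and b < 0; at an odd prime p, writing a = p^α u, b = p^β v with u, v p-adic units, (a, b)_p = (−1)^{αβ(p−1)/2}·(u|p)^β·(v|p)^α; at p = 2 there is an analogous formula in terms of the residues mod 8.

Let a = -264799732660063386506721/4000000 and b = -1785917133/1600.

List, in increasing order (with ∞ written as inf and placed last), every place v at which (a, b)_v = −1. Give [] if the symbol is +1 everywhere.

[2, 11, 23, inf]

Mod squares: a ≡ -15249, b ≡ -1174173. Check v ∈ {∞, 2, 3, 5, 7, 11, 13, 17, 23}.
v=13: a=13^7·(≡10), b=13^3·(≡1) mod 13; (10|13)=+1, (1|13)=+1; (−1)^{7·3·6}·(+1)^3·(+1)^7 = +1.
v=∞: -15249 < 0 and -1174173 < 0  ⇒  (a,b)_∞ = -1.
v=7: a=7^4·(≡1), b=7^1·(≡1) mod 7; (1|7)=+1, (1|7)=+1; (−1)^{4·1·3}·(+1)^1·(+1)^4 = +1.
v=5: a=5^-6·(≡4), b=5^-2·(≡3) mod 5; (4|5)=+1, (3|5)=-1; (−1)^{-6·-2·2}·(+1)^-2·(-1)^-6 = +1.
v=17: a=17^3·(≡9), b=17^1·(≡8) mod 17; (9|17)=+1, (8|17)=+1; (−1)^{3·1·8}·(+1)^1·(+1)^3 = +1.
v=23: a=23^3·(≡6), b=23^1·(≡18) mod 23; (6|23)=+1, (18|23)=+1; (−1)^{3·1·11}·(+1)^1·(+1)^3 = -1.
v=3: a=3^5·(≡2), b=3^3·(≡1) mod 3; (2|3)=-1, (1|3)=+1; (−1)^{5·3·1}·(-1)^3·(+1)^5 = +1.
v=2: v_2(a)=-8, v_2(b)=-6; units ≡ 7, 3 (mod 8); ε·ε+αω+βω = 1·1+-8·1+-6·0 ≡ 1  ⇒  (a,b)_2 = -1.
v=11: a=11^2·(≡10), b=11^1·(≡5) mod 11; (10|11)=-1, (5|11)=+1; (−1)^{2·1·5}·(-1)^1·(+1)^2 = -1.
Ram(-15249, -1174173) = {2, 11, 23, ∞}; no ℚ_2-point on the conic.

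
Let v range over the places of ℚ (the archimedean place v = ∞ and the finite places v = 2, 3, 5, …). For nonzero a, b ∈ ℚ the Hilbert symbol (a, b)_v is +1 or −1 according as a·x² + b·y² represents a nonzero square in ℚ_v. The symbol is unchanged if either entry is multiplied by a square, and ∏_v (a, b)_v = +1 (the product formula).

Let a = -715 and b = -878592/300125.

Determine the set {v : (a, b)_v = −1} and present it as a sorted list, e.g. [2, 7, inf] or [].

(a, b) ≡ (-715, -4290) mod (ℚ^×)²; places V = {2, 3, 5, 7, 11, 13, ∞}.
(a,b)_7: α=0, u≡6; β=-4, v≡1 (mod 7); (6|7)=-1, (1|7)=+1; sign (−1)^0·-1^-4·+1^0 = +1.
(a,b)_5: α=1, u≡2; β=-3, v≡3 (mod 5); (2|5)=-1, (3|5)=-1; sign (−1)^0·-1^-3·-1^1 = +1.
(a,b)_2: α=0, β=11; u≡5, v≡7 (mod 8); ε(u)ε(v)=0·1, αω(v)=0·0, βω(u)=11·1; sum ≡ 1  ⇒  -1.
(a,b)_3: α=0, u≡2; β=1, v≡1 (mod 3); (2|3)=-1, (1|3)=+1; sign (−1)^0·-1^1·+1^0 = -1.
(a,b)_13: α=1, u≡10; β=1, v≡6 (mod 13); (10|13)=+1, (6|13)=-1; sign (−1)^0·+1^1·-1^1 = -1.
(a,b)_11: α=1, u≡1; β=1, v≡10 (mod 11); (1|11)=+1, (10|11)=-1; sign (−1)^1·+1^1·-1^1 = +1.
(a,b)_∞: sgn(-715)=−, sgn(-4290)=−, so -1.
|Ram(-715, -4290)| = 4, even; anisotropic at {2, 3, 13, ∞}.

[2, 3, 13, inf]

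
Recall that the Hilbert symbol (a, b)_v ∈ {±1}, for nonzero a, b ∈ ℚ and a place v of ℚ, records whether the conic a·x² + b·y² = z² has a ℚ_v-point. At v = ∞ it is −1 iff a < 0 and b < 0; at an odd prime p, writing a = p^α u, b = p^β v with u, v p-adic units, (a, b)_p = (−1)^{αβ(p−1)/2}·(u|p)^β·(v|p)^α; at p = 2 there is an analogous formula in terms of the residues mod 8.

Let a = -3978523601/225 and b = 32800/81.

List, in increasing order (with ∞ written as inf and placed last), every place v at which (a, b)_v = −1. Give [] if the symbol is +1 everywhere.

[]

Mod squares: a ≡ -11020841, b ≡ 82. Check v ∈ {∞, 2, 3, 5, 13, 19, 23, 29, 31, 41}.
v=5: a=5^-2·(≡1), b=5^2·(≡2) mod 5; (1|5)=+1, (2|5)=-1; (−1)^{-2·2·2}·(+1)^2·(-1)^-2 = +1.
v=2: v_2(a)=0, v_2(b)=5; units ≡ 7, 1 (mod 8); ε·ε+αω+βω = 1·0+0·0+5·0 ≡ 0  ⇒  (a,b)_2 = +1.
v=3: a=3^-2·(≡1), b=3^-4·(≡1) mod 3; (1|3)=+1, (1|3)=+1; (−1)^{-2·-4·1}·(+1)^-4·(+1)^-2 = +1.
v=∞: -11020841 < 0 and 82 > 0  ⇒  (a,b)_∞ = +1.
v=31: a=31^1·(≡8), b=31^0·(≡5) mod 31; (8|31)=+1, (5|31)=+1; (−1)^{1·0·15}·(+1)^0·(+1)^1 = +1.
v=41: a=41^1·(≡2), b=41^1·(≡20) mod 41; (2|41)=+1, (20|41)=+1; (−1)^{1·1·20}·(+1)^1·(+1)^1 = +1.
v=29: a=29^1·(≡20), b=29^0·(≡24) mod 29; (20|29)=+1, (24|29)=+1; (−1)^{1·0·14}·(+1)^0·(+1)^1 = +1.
v=19: a=19^2·(≡8), b=19^0·(≡5) mod 19; (8|19)=-1, (5|19)=+1; (−1)^{2·0·9}·(-1)^0·(+1)^2 = +1.
v=23: a=23^1·(≡21), b=23^0·(≡4) mod 23; (21|23)=-1, (4|23)=+1; (−1)^{1·0·11}·(-1)^0·(+1)^1 = +1.
v=13: a=13^1·(≡4), b=13^0·(≡9) mod 13; (4|13)=+1, (9|13)=+1; (−1)^{1·0·6}·(+1)^0·(+1)^1 = +1.
Ram(a, b) = ∅: the form -11020841·x² + 82·y² − z² is isotropic over every ℚ_v, so by Hasse–Minkowski it is isotropic over ℚ.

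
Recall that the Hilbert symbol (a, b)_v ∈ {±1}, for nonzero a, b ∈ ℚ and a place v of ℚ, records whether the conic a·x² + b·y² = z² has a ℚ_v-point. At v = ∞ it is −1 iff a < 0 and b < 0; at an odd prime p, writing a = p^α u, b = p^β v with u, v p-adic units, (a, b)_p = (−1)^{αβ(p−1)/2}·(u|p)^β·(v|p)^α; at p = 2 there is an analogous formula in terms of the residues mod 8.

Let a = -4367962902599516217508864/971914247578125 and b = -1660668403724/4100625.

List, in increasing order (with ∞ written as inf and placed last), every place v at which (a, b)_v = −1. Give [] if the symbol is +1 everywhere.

[11, 19, 47, inf]

Mod squares: a ≡ -5405, b ≡ -520619. Check v ∈ {∞, 2, 3, 5, 11, 17, 19, 23, 47, 53}.
v=∞: -5405 < 0 and -520619 < 0  ⇒  (a,b)_∞ = -1.
v=3: a=3^-16·(≡1), b=3^-8·(≡1) mod 3; (1|3)=+1, (1|3)=+1; (−1)^{-16·-8·1}·(+1)^-8·(+1)^-16 = +1.
v=53: a=53^2·(≡7), b=53^1·(≡32) mod 53; (7|53)=+1, (32|53)=-1; (−1)^{2·1·26}·(+1)^1·(-1)^2 = +1.
v=23: a=23^1·(≡8), b=23^0·(≡1) mod 23; (8|23)=+1, (1|23)=+1; (−1)^{1·0·11}·(+1)^0·(+1)^1 = +1.
v=11: a=11^0·(≡2), b=11^1·(≡9) mod 11; (2|11)=-1, (9|11)=+1; (−1)^{0·1·5}·(-1)^1·(+1)^0 = -1.
v=17: a=17^-2·(≡1), b=17^0·(≡10) mod 17; (1|17)=+1, (10|17)=-1; (−1)^{-2·0·8}·(+1)^0·(-1)^-2 = +1.
v=2: v_2(a)=10, v_2(b)=2; units ≡ 3, 5 (mod 8); ε·ε+αω+βω = 1·0+10·1+2·1 ≡ 0  ⇒  (a,b)_2 = +1.
v=5: a=5^-7·(≡4), b=5^-4·(≡1) mod 5; (4|5)=+1, (1|5)=+1; (−1)^{-7·-4·2}·(+1)^-4·(+1)^-7 = +1.
v=19: a=19^4·(≡15), b=19^3·(≡5) mod 19; (15|19)=-1, (5|19)=+1; (−1)^{4·3·9}·(-1)^3·(+1)^4 = -1.
v=47: a=47^7·(≡43), b=47^3·(≡26) mod 47; (43|47)=-1, (26|47)=-1; (−1)^{7·3·23}·(-1)^3·(-1)^7 = -1.
Ram(-5405, -520619) = {11, 19, 47, ∞}; no ℚ_11-point on the conic.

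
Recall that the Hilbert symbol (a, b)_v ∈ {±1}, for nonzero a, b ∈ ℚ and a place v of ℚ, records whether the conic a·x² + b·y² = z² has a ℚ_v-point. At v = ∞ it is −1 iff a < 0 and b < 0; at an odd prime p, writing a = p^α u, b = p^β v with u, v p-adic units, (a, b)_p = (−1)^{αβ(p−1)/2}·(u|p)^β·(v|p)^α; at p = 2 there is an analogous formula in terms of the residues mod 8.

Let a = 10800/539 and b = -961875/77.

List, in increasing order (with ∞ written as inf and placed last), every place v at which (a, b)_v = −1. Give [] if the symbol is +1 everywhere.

Mod squares: a ≡ 33, b ≡ -1463. Check v ∈ {∞, 2, 3, 5, 7, 11, 19}.
v=7: a=7^-2·(≡5), b=7^-1·(≡4) mod 7; (5|7)=-1, (4|7)=+1; (−1)^{-2·-1·3}·(-1)^-1·(+1)^-2 = -1.
v=∞: 33 > 0 and -1463 < 0  ⇒  (a,b)_∞ = +1.
v=3: a=3^3·(≡2), b=3^4·(≡1) mod 3; (2|3)=-1, (1|3)=+1; (−1)^{3·4·1}·(-1)^4·(+1)^3 = +1.
v=2: v_2(a)=4, v_2(b)=0; units ≡ 1, 1 (mod 8); ε·ε+αω+βω = 0·0+4·0+0·0 ≡ 0  ⇒  (a,b)_2 = +1.
v=11: a=11^-1·(≡4), b=11^-1·(≡6) mod 11; (4|11)=+1, (6|11)=-1; (−1)^{-1·-1·5}·(+1)^-1·(-1)^-1 = +1.
v=5: a=5^2·(≡3), b=5^4·(≡3) mod 5; (3|5)=-1, (3|5)=-1; (−1)^{2·4·2}·(-1)^4·(-1)^2 = +1.
v=19: a=19^0·(≡12), b=19^1·(≡10) mod 19; (12|19)=-1, (10|19)=-1; (−1)^{0·1·9}·(-1)^1·(-1)^0 = -1.
Ram(33, -1463) = {7, 19}; no ℚ_7-point on the conic.

[7, 19]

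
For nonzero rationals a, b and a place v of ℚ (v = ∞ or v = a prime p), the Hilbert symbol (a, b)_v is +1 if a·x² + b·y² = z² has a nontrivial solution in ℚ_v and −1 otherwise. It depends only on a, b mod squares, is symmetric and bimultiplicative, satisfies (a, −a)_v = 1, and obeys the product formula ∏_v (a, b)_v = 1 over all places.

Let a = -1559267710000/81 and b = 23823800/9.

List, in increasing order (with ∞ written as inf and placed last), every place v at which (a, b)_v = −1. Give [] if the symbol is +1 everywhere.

Mod squares: a ≡ -91, b ≡ 4862. Check v ∈ {∞, 2, 3, 5, 7, 11, 13, 17}.
v=∞: -91 < 0 and 4862 > 0  ⇒  (a,b)_∞ = +1.
v=17: a=17^2·(≡10), b=17^1·(≡10) mod 17; (10|17)=-1, (10|17)=-1; (−1)^{2·1·8}·(-1)^1·(-1)^2 = -1.
v=3: a=3^-4·(≡2), b=3^-2·(≡2) mod 3; (2|3)=-1, (2|3)=-1; (−1)^{-4·-2·1}·(-1)^-2·(-1)^-4 = +1.
v=2: v_2(a)=4, v_2(b)=3; units ≡ 5, 7 (mod 8); ε·ε+αω+βω = 0·1+4·0+3·1 ≡ 1  ⇒  (a,b)_2 = -1.
v=13: a=13^1·(≡5), b=13^1·(≡9) mod 13; (5|13)=-1, (9|13)=+1; (−1)^{1·1·6}·(-1)^1·(+1)^1 = -1.
v=11: a=11^2·(≡8), b=11^1·(≡6) mod 11; (8|11)=-1, (6|11)=-1; (−1)^{2·1·5}·(-1)^1·(-1)^2 = -1.
v=7: a=7^3·(≡4), b=7^2·(≡4) mod 7; (4|7)=+1, (4|7)=+1; (−1)^{3·2·3}·(+1)^2·(+1)^3 = +1.
v=5: a=5^4·(≡4), b=5^2·(≡3) mod 5; (4|5)=+1, (3|5)=-1; (−1)^{4·2·2}·(+1)^2·(-1)^4 = +1.
Ram(-91, 4862) = {2, 11, 13, 17}; no ℚ_2-point on the conic.

[2, 11, 13, 17]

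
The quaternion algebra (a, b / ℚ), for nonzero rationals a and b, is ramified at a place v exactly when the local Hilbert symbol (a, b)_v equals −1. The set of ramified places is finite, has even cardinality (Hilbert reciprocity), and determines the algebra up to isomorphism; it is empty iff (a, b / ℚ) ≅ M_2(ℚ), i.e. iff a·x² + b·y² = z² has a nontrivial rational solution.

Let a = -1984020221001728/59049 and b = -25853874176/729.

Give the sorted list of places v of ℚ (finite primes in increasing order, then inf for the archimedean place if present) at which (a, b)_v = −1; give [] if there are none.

Mod squares: a ≡ -2, b ≡ -221. Check v ∈ {∞, 2, 3, 7, 13, 17}.
v=2: v_2(a)=23, v_2(b)=12; units ≡ 7, 3 (mod 8); ε·ε+αω+βω = 1·1+23·1+12·0 ≡ 0  ⇒  (a,b)_2 = +1.
v=∞: -2 < 0 and -221 < 0  ⇒  (a,b)_∞ = -1.
v=13: a=13^6·(≡7), b=13^5·(≡9) mod 13; (7|13)=-1, (9|13)=+1; (−1)^{6·5·6}·(-1)^5·(+1)^6 = -1.
v=3: a=3^-10·(≡1), b=3^-6·(≡1) mod 3; (1|3)=+1, (1|3)=+1; (−1)^{-10·-6·1}·(+1)^-6·(+1)^-10 = +1.
v=7: a=7^2·(≡6), b=7^0·(≡3) mod 7; (6|7)=-1, (3|7)=-1; (−1)^{2·0·3}·(-1)^0·(-1)^2 = +1.
v=17: a=17^0·(≡2), b=17^1·(≡2) mod 17; (2|17)=+1, (2|17)=+1; (−1)^{0·1·8}·(+1)^1·(+1)^0 = +1.
(-2, -221 / ℚ) ramifies at {13, ∞}: a division algebra.

[13, inf]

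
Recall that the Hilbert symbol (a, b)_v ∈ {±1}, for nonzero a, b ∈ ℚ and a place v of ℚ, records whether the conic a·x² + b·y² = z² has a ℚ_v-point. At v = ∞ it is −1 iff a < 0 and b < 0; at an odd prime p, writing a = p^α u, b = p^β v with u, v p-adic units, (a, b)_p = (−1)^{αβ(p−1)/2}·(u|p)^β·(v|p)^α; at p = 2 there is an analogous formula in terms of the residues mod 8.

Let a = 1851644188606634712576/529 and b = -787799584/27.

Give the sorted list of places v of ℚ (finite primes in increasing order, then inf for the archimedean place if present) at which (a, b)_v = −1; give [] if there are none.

Mod squares: a ≡ 1326, b ≡ -874038. Check v ∈ {∞, 2, 3, 11, 13, 17, 19, 23, 41}.
v=∞: 1326 > 0 and -874038 < 0  ⇒  (a,b)_∞ = +1.
v=17: a=17^3·(≡11), b=17^1·(≡10) mod 17; (11|17)=-1, (10|17)=-1; (−1)^{3·1·8}·(-1)^1·(-1)^3 = +1.
v=3: a=3^3·(≡1), b=3^-3·(≡2) mod 3; (1|3)=+1, (2|3)=-1; (−1)^{3·-3·1}·(+1)^-3·(-1)^3 = +1.
v=13: a=13^5·(≡5), b=13^2·(≡4) mod 13; (5|13)=-1, (4|13)=+1; (−1)^{5·2·6}·(-1)^2·(+1)^5 = +1.
v=19: a=19^2·(≡13), b=19^1·(≡4) mod 19; (13|19)=-1, (4|19)=+1; (−1)^{2·1·9}·(-1)^1·(+1)^2 = -1.
v=41: a=41^2·(≡27), b=41^1·(≡4) mod 41; (27|41)=-1, (4|41)=+1; (−1)^{2·1·20}·(-1)^1·(+1)^2 = -1.
v=2: v_2(a)=9, v_2(b)=5; units ≡ 7, 5 (mod 8); ε·ε+αω+βω = 1·0+9·1+5·0 ≡ 1  ⇒  (a,b)_2 = -1.
v=11: a=11^2·(≡7), b=11^1·(≡8) mod 11; (7|11)=-1, (8|11)=-1; (−1)^{2·1·5}·(-1)^1·(-1)^2 = -1.
v=23: a=23^-2·(≡11), b=23^0·(≡1) mod 23; (11|23)=-1, (1|23)=+1; (−1)^{-2·0·11}·(-1)^0·(+1)^-2 = +1.
|Ram(1326, -874038)| = 4, even; anisotropic at {2, 11, 19, 41}.

[2, 11, 19, 41]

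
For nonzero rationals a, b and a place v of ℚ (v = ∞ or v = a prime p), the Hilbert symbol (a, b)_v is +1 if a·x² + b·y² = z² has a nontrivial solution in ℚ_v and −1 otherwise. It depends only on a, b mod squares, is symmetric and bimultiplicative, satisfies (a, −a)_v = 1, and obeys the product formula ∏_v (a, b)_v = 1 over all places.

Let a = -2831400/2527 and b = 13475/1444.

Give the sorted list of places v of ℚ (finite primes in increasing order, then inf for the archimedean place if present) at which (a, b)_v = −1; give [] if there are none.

(a, b) ≡ (-182, 11) mod (ℚ^×)²; places V = {2, 3, 5, 7, 11, 13, 19, ∞}.
(a,b)_∞: sgn(-182)=−, sgn(11)=+, so +1.
(a,b)_7: α=-1, u≡4; β=2, v≡1 (mod 7); (4|7)=+1, (1|7)=+1; sign (−1)^0·+1^2·+1^-1 = +1.
(a,b)_11: α=2, u≡1; β=1, v≡5 (mod 11); (1|11)=+1, (5|11)=+1; sign (−1)^0·+1^1·+1^2 = +1.
(a,b)_3: α=2, u≡1; β=0, v≡2 (mod 3); (1|3)=+1, (2|3)=-1; sign (−1)^0·+1^0·-1^2 = +1.
(a,b)_19: α=-2, u≡8; β=-2, v≡1 (mod 19); (8|19)=-1, (1|19)=+1; sign (−1)^0·-1^-2·+1^-2 = +1.
(a,b)_5: α=2, u≡2; β=2, v≡1 (mod 5); (2|5)=-1, (1|5)=+1; sign (−1)^0·-1^2·+1^2 = +1.
(a,b)_2: α=3, β=-2; u≡5, v≡3 (mod 8); ε(u)ε(v)=0·1, αω(v)=3·1, βω(u)=-2·1; sum ≡ 1  ⇒  -1.
(a,b)_13: α=1, u≡3; β=0, v≡7 (mod 13); (3|13)=+1, (7|13)=-1; sign (−1)^0·+1^0·-1^1 = -1.
Ram(-182, 11) = {2, 13}; no ℚ_2-point on the conic.

[2, 13]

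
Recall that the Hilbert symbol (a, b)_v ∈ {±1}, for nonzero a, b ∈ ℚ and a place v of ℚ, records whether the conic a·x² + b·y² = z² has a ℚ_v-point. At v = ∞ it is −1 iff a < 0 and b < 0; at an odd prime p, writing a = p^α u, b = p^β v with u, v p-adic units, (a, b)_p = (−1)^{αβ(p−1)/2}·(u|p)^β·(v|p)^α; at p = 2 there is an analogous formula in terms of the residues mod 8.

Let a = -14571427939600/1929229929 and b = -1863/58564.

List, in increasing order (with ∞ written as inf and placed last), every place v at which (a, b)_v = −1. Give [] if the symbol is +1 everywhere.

[43, inf]

(a, b) ≡ (-28681, -23) mod (ℚ^×)²; places V = {2, 3, 5, 7, 11, 23, 29, 43, ∞}.
(a,b)_3: α=-2, u≡2; β=4, v≡1 (mod 3); (2|3)=-1, (1|3)=+1; sign (−1)^0·-1^4·+1^-2 = +1.
(a,b)_5: α=2, u≡4; β=0, v≡3 (mod 5); (4|5)=+1, (3|5)=-1; sign (−1)^0·+1^0·-1^2 = +1.
(a,b)_7: α=4, u≡5; β=0, v≡3 (mod 7); (5|7)=-1, (3|7)=-1; sign (−1)^0·-1^0·-1^4 = +1.
(a,b)_29: α=1, u≡2; β=0, v≡24 (mod 29); (2|29)=-1, (24|29)=+1; sign (−1)^0·-1^0·+1^1 = +1.
(a,b)_11: α=-8, u≡2; β=-4, v≡10 (mod 11); (2|11)=-1, (10|11)=-1; sign (−1)^0·-1^-4·-1^-8 = +1.
(a,b)_43: α=1, u≡24; β=0, v≡7 (mod 43); (24|43)=+1, (7|43)=-1; sign (−1)^0·+1^0·-1^1 = -1.
(a,b)_2: α=4, β=-2; u≡7, v≡1 (mod 8); ε(u)ε(v)=1·0, αω(v)=4·0, βω(u)=-2·0; sum ≡ 0  ⇒  +1.
(a,b)_∞: sgn(-28681)=−, sgn(-23)=−, so -1.
(a,b)_23: α=3, u≡3; β=1, v≡21 (mod 23); (3|23)=+1, (21|23)=-1; sign (−1)^1·+1^1·-1^3 = +1.
(-28681, -23 / ℚ) ramifies at {43, ∞}: a division algebra.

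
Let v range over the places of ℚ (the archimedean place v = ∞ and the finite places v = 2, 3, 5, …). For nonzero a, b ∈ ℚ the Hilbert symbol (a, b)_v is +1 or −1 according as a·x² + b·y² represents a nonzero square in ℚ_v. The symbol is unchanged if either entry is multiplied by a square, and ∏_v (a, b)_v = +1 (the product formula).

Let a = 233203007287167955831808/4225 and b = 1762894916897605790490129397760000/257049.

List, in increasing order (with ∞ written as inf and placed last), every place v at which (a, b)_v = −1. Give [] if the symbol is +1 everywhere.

(a, b) ≡ (349163, 30659) mod (ℚ^×)²; places V = {2, 3, 5, 7, 13, 17, 19, 23, 31, 43, 47, ∞}.
(a,b)_13: α=-2, u≡12; β=-4, v≡7 (mod 13); (12|13)=+1, (7|13)=-1; sign (−1)^0·+1^-4·-1^-2 = +1.
(a,b)_3: α=0, u≡2; β=-2, v≡2 (mod 3); (2|3)=-1, (2|3)=-1; sign (−1)^0·-1^-2·-1^0 = +1.
(a,b)_43: α=2, u≡30; β=3, v≡16 (mod 43); (30|43)=-1, (16|43)=+1; sign (−1)^0·-1^3·+1^2 = -1.
(a,b)_7: α=4, u≡3; β=2, v≡6 (mod 7); (3|7)=-1, (6|7)=-1; sign (−1)^0·-1^2·-1^4 = +1.
(a,b)_19: α=1, u≡9; β=2, v≡8 (mod 19); (9|19)=+1, (8|19)=-1; sign (−1)^0·+1^2·-1^1 = -1.
(a,b)_47: α=1, u≡12; β=2, v≡38 (mod 47); (12|47)=+1, (38|47)=-1; sign (−1)^0·+1^2·-1^1 = -1.
(a,b)_31: α=2, u≡5; β=3, v≡14 (mod 31); (5|31)=+1, (14|31)=+1; sign (−1)^0·+1^3·+1^2 = +1.
(a,b)_23: α=3, u≡13; β=5, v≡19 (mod 23); (13|23)=+1, (19|23)=-1; sign (−1)^1·+1^5·-1^3 = +1.
(a,b)_2: α=10, β=14; u≡3, v≡3 (mod 8); ε(u)ε(v)=1·1, αω(v)=10·1, βω(u)=14·1; sum ≡ 1  ⇒  -1.
(a,b)_5: α=-2, u≡2; β=4, v≡4 (mod 5); (2|5)=-1, (4|5)=+1; sign (−1)^0·-1^4·+1^-2 = +1.
(a,b)_17: α=3, u≡7; β=2, v≡4 (mod 17); (7|17)=-1, (4|17)=+1; sign (−1)^0·-1^2·+1^3 = +1.
(a,b)_∞: sgn(349163)=+, sgn(30659)=+, so +1.
(349163, 30659 / ℚ) ramifies at {2, 19, 43, 47}: a division algebra.

[2, 19, 43, 47]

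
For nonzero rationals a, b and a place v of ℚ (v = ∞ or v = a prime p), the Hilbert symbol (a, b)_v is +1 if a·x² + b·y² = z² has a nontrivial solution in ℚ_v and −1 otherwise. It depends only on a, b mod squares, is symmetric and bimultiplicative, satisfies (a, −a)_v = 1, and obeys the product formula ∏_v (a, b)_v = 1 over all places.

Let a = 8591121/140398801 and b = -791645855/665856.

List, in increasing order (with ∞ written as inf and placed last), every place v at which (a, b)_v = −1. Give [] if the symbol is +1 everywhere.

[7, 11]

(a, b) ≡ (161, -8855) mod (ℚ^×)²; places V = {2, 3, 5, 7, 11, 13, 17, 23, 41, ∞}.
(a,b)_∞: sgn(161)=+, sgn(-8855)=−, so +1.
(a,b)_23: α=1, u≡22; β=3, v≡8 (mod 23); (22|23)=-1, (8|23)=+1; sign (−1)^1·-1^3·+1^1 = +1.
(a,b)_3: α=2, u≡2; β=-2, v≡1 (mod 3); (2|3)=-1, (1|3)=+1; sign (−1)^0·-1^-2·+1^2 = +1.
(a,b)_5: α=0, u≡1; β=1, v≡4 (mod 5); (1|5)=+1, (4|5)=+1; sign (−1)^0·+1^1·+1^0 = +1.
(a,b)_11: α=2, u≡10; β=1, v≡9 (mod 11); (10|11)=-1, (9|11)=+1; sign (−1)^0·-1^1·+1^2 = -1.
(a,b)_17: α=-4, u≡8; β=-2, v≡9 (mod 17); (8|17)=+1, (9|17)=+1; sign (−1)^0·+1^-2·+1^-4 = +1.
(a,b)_2: α=0, β=-8; u≡1, v≡1 (mod 8); ε(u)ε(v)=0·0, αω(v)=0·0, βω(u)=-8·0; sum ≡ 0  ⇒  +1.
(a,b)_13: α=0, u≡11; β=2, v≡11 (mod 13); (11|13)=-1, (11|13)=-1; sign (−1)^0·-1^2·-1^0 = +1.
(a,b)_7: α=3, u≡2; β=1, v≡4 (mod 7); (2|7)=+1, (4|7)=+1; sign (−1)^1·+1^1·+1^3 = -1.
(a,b)_41: α=-2, u≡26; β=0, v≡9 (mod 41); (26|41)=-1, (9|41)=+1; sign (−1)^0·-1^0·+1^-2 = +1.
(161, -8855 / ℚ) ramifies at {7, 11}: a division algebra.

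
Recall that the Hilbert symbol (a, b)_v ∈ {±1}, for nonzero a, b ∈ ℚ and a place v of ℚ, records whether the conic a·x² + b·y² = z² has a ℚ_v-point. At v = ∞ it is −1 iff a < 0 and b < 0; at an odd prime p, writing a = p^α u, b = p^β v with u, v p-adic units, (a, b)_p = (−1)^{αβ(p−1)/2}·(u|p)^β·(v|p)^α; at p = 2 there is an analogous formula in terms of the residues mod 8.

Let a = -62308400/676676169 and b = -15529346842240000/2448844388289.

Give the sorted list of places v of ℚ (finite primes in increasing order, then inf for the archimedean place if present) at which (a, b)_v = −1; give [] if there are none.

[29, inf]

(a, b) ≡ (-11, -2001) mod (ℚ^×)²; places V = {2, 3, 5, 7, 11, 13, 17, 23, 29, ∞}.
(a,b)_7: α=2, u≡6; β=4, v≡2 (mod 7); (6|7)=-1, (2|7)=+1; sign (−1)^0·-1^4·+1^2 = +1.
(a,b)_3: α=-2, u≡1; β=-5, v≡2 (mod 3); (1|3)=+1, (2|3)=-1; sign (−1)^0·+1^-5·-1^-2 = +1.
(a,b)_17: α=2, u≡5; β=4, v≡10 (mod 17); (5|17)=-1, (10|17)=-1; sign (−1)^0·-1^4·-1^2 = +1.
(a,b)_23: α=-2, u≡16; β=-3, v≡10 (mod 23); (16|23)=+1, (10|23)=-1; sign (−1)^0·+1^-3·-1^-2 = +1.
(a,b)_29: α=-2, u≡18; β=-1, v≡11 (mod 29); (18|29)=-1, (11|29)=-1; sign (−1)^0·-1^-1·-1^-2 = -1.
(a,b)_5: α=2, u≡1; β=4, v≡4 (mod 5); (1|5)=+1, (4|5)=+1; sign (−1)^0·+1^4·+1^2 = +1.
(a,b)_2: α=4, β=10; u≡5, v≡7 (mod 8); ε(u)ε(v)=0·1, αω(v)=4·0, βω(u)=10·1; sum ≡ 0  ⇒  +1.
(a,b)_∞: sgn(-11)=−, sgn(-2001)=−, so -1.
(a,b)_13: α=-2, u≡2; β=-4, v≡3 (mod 13); (2|13)=-1, (3|13)=+1; sign (−1)^0·-1^-4·+1^-2 = +1.
(a,b)_11: α=1, u≡7; β=2, v≡5 (mod 11); (7|11)=-1, (5|11)=+1; sign (−1)^0·-1^2·+1^1 = +1.
|Ram(-11, -2001)| = 2, even; anisotropic at {29, ∞}.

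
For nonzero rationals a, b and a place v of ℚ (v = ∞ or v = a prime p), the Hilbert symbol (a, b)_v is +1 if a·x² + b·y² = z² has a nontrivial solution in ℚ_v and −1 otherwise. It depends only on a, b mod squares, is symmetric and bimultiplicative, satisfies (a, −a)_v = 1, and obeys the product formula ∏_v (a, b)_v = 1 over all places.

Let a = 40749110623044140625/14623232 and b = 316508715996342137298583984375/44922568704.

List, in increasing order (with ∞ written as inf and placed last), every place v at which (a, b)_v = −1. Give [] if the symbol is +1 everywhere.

(a, b) ≡ (46906706, 2346) mod (ℚ^×)²; places V = {2, 3, 5, 7, 11, 13, 17, 19, 23, 37, 41, ∞}.
(a,b)_2: α=-9, β=-19; u≡1, v≡5 (mod 8); ε(u)ε(v)=0·0, αω(v)=-9·1, βω(u)=-19·0; sum ≡ 1  ⇒  -1.
(a,b)_17: α=1, u≡13; β=1, v≡15 (mod 17); (13|17)=+1, (15|17)=+1; sign (−1)^0·+1^1·+1^1 = +1.
(a,b)_37: α=2, u≡30; β=2, v≡8 (mod 37); (30|37)=+1, (8|37)=-1; sign (−1)^0·+1^2·-1^2 = +1.
(a,b)_7: α=1, u≡5; β=2, v≡1 (mod 7); (5|7)=-1, (1|7)=+1; sign (−1)^0·-1^2·+1^1 = +1.
(a,b)_11: α=1, u≡7; β=0, v≡5 (mod 11); (7|11)=-1, (5|11)=+1; sign (−1)^0·-1^0·+1^1 = +1.
(a,b)_41: α=1, u≡32; β=2, v≡16 (mod 41); (32|41)=+1, (16|41)=+1; sign (−1)^0·+1^2·+1^1 = +1.
(a,b)_∞: sgn(46906706)=+, sgn(2346)=+, so +1.
(a,b)_3: α=2, u≡2; β=-1, v≡2 (mod 3); (2|3)=-1, (2|3)=-1; sign (−1)^0·-1^-1·-1^2 = -1.
(a,b)_5: α=8, u≡4; β=16, v≡4 (mod 5); (4|5)=+1, (4|5)=+1; sign (−1)^0·+1^16·+1^8 = +1.
(a,b)_23: α=1, u≡18; β=1, v≡7 (mod 23); (18|23)=+1, (7|23)=-1; sign (−1)^1·+1^1·-1^1 = +1.
(a,b)_13: α=-4, u≡7; β=-4, v≡5 (mod 13); (7|13)=-1, (5|13)=-1; sign (−1)^0·-1^-4·-1^-4 = +1.
(a,b)_19: α=3, u≡7; β=6, v≡4 (mod 19); (7|19)=+1, (4|19)=+1; sign (−1)^0·+1^6·+1^3 = +1.
(46906706, 2346 / ℚ) ramifies at {2, 3}: a division algebra.

[2, 3]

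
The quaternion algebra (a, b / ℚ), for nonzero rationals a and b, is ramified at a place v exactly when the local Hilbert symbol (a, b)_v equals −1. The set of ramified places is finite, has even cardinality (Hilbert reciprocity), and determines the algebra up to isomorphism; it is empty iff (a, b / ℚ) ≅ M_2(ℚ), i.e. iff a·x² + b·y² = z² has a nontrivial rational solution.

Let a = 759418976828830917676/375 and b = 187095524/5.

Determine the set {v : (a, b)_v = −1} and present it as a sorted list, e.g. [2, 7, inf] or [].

[5, 11]

(a, b) ≡ (26565, 805) mod (ℚ^×)²; places V = {2, 3, 5, 7, 11, 23, ∞}.
(a,b)_3: α=-1, u≡2; β=0, v≡1 (mod 3); (2|3)=-1, (1|3)=+1; sign (−1)^0·-1^0·+1^-1 = +1.
(a,b)_7: α=13, u≡2; β=5, v≡6 (mod 7); (2|7)=+1, (6|7)=-1; sign (−1)^1·+1^5·-1^13 = +1.
(a,b)_2: α=2, β=2; u≡5, v≡5 (mod 8); ε(u)ε(v)=0·0, αω(v)=2·1, βω(u)=2·1; sum ≡ 0  ⇒  +1.
(a,b)_23: α=3, u≡21; β=1, v≡8 (mod 23); (21|23)=-1, (8|23)=+1; sign (−1)^1·-1^1·+1^3 = +1.
(a,b)_11: α=5, u≡8; β=2, v≡8 (mod 11); (8|11)=-1, (8|11)=-1; sign (−1)^0·-1^2·-1^5 = -1.
(a,b)_5: α=-3, u≡2; β=-1, v≡4 (mod 5); (2|5)=-1, (4|5)=+1; sign (−1)^0·-1^-1·+1^-3 = -1.
(a,b)_∞: sgn(26565)=+, sgn(805)=+, so +1.
|Ram(26565, 805)| = 2, even; anisotropic at {5, 11}.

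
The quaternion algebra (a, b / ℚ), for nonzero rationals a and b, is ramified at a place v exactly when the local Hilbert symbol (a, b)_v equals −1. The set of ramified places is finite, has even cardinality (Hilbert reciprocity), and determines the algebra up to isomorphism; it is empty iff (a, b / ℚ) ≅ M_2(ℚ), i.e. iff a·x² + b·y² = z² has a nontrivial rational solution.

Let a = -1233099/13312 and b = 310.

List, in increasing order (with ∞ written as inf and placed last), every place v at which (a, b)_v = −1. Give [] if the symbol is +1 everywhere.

Mod squares: a ≡ -3367, b ≡ 310. Check v ∈ {∞, 2, 3, 5, 7, 13, 23, 31, 37}.
v=2: v_2(a)=-10, v_2(b)=1; units ≡ 1, 3 (mod 8); ε·ε+αω+βω = 0·1+-10·1+1·0 ≡ 0  ⇒  (a,b)_2 = +1.
v=31: a=31^0·(≡11), b=31^1·(≡10) mod 31; (11|31)=-1, (10|31)=+1; (−1)^{0·1·15}·(-1)^1·(+1)^0 = -1.
v=13: a=13^-1·(≡12), b=13^0·(≡11) mod 13; (12|13)=+1, (11|13)=-1; (−1)^{-1·0·6}·(+1)^0·(-1)^-1 = -1.
v=7: a=7^1·(≡1), b=7^0·(≡2) mod 7; (1|7)=+1, (2|7)=+1; (−1)^{1·0·3}·(+1)^0·(+1)^1 = +1.
v=∞: -3367 < 0 and 310 > 0  ⇒  (a,b)_∞ = +1.
v=23: a=23^2·(≡20), b=23^0·(≡11) mod 23; (20|23)=-1, (11|23)=-1; (−1)^{2·0·11}·(-1)^0·(-1)^2 = +1.
v=37: a=37^1·(≡8), b=37^0·(≡14) mod 37; (8|37)=-1, (14|37)=-1; (−1)^{1·0·18}·(-1)^0·(-1)^1 = -1.
v=3: a=3^2·(≡2), b=3^0·(≡1) mod 3; (2|3)=-1, (1|3)=+1; (−1)^{2·0·1}·(-1)^0·(+1)^2 = +1.
v=5: a=5^0·(≡3), b=5^1·(≡2) mod 5; (3|5)=-1, (2|5)=-1; (−1)^{0·1·2}·(-1)^1·(-1)^0 = -1.
(-3367, 310 / ℚ) ramifies at {5, 13, 31, 37}: a division algebra.

[5, 13, 31, 37]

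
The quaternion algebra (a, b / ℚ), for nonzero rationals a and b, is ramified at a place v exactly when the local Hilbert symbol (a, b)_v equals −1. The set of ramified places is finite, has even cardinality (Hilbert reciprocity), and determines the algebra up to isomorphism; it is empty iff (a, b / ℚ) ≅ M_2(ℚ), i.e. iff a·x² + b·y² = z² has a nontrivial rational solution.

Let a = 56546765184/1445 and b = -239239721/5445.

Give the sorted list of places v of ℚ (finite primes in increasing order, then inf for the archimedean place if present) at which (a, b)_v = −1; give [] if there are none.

(a, b) ≡ (170430, -805) mod (ℚ^×)²; places V = {2, 3, 5, 7, 11, 13, 17, 19, 23, 53, ∞}.
(a,b)_17: α=-2, u≡10; β=0, v≡11 (mod 17); (10|17)=-1, (11|17)=-1; sign (−1)^0·-1^0·-1^-2 = +1.
(a,b)_53: α=0, u≡22; β=2, v≡15 (mod 53); (22|53)=-1, (15|53)=+1; sign (−1)^0·-1^2·+1^0 = +1.
(a,b)_13: α=1, u≡11; β=0, v≡3 (mod 13); (11|13)=-1, (3|13)=+1; sign (−1)^0·-1^0·+1^1 = +1.
(a,b)_3: α=1, u≡2; β=-2, v≡2 (mod 3); (2|3)=-1, (2|3)=-1; sign (−1)^0·-1^-2·-1^1 = -1.
(a,b)_7: α=2, u≡4; β=1, v≡2 (mod 7); (4|7)=+1, (2|7)=+1; sign (−1)^0·+1^1·+1^2 = +1.
(a,b)_19: α=1, u≡14; β=0, v≡3 (mod 19); (14|19)=-1, (3|19)=-1; sign (−1)^0·-1^0·-1^1 = -1.
(a,b)_23: α=3, u≡3; β=3, v≡15 (mod 23); (3|23)=+1, (15|23)=-1; sign (−1)^1·+1^3·-1^3 = +1.
(a,b)_2: α=7, β=0; u≡7, v≡3 (mod 8); ε(u)ε(v)=1·1, αω(v)=7·1, βω(u)=0·0; sum ≡ 0  ⇒  +1.
(a,b)_∞: sgn(170430)=+, sgn(-805)=−, so +1.
(a,b)_11: α=0, u≡2; β=-2, v≡5 (mod 11); (2|11)=-1, (5|11)=+1; sign (−1)^0·-1^-2·+1^0 = +1.
(a,b)_5: α=-1, u≡1; β=-1, v≡1 (mod 5); (1|5)=+1, (1|5)=+1; sign (−1)^0·+1^-1·+1^-1 = +1.
(170430, -805 / ℚ) ramifies at {3, 19}: a division algebra.

[3, 19]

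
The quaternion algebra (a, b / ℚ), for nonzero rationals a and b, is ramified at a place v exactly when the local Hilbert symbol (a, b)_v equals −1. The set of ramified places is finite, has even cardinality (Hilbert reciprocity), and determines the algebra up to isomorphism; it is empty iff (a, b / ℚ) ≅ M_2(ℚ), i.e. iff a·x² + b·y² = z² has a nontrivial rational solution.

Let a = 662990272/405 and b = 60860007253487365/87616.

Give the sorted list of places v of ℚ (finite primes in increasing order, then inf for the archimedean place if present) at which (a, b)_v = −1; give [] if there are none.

(a, b) ≡ (37835, 738870294085) mod (ℚ^×)²; places V = {2, 3, 5, 7, 11, 19, 23, 37, 41, 43, 47, 53, ∞}.
(a,b)_11: α=0, u≡6; β=1, v≡9 (mod 11); (6|11)=-1, (9|11)=+1; sign (−1)^0·-1^1·+1^0 = -1.
(a,b)_5: α=-1, u≡2; β=1, v≡3 (mod 5); (2|5)=-1, (3|5)=-1; sign (−1)^0·-1^1·-1^-1 = +1.
(a,b)_23: α=1, u≡16; β=1, v≡1 (mod 23); (16|23)=+1, (1|23)=+1; sign (−1)^1·+1^1·+1^1 = -1.
(a,b)_47: α=1, u≡12; β=1, v≡18 (mod 47); (12|47)=+1, (18|47)=+1; sign (−1)^1·+1^1·+1^1 = -1.
(a,b)_37: α=2, u≡21; β=-2, v≡4 (mod 37); (21|37)=+1, (4|37)=+1; sign (−1)^0·+1^-2·+1^2 = +1.
(a,b)_7: α=1, u≡2; β=3, v≡1 (mod 7); (2|7)=+1, (1|7)=+1; sign (−1)^1·+1^3·+1^1 = -1.
(a,b)_43: α=0, u≡1; β=1, v≡26 (mod 43); (1|43)=+1, (26|43)=-1; sign (−1)^0·+1^1·-1^0 = +1.
(a,b)_∞: sgn(37835)=+, sgn(738870294085)=+, so +1.
(a,b)_41: α=0, u≡21; β=3, v≡35 (mod 41); (21|41)=+1, (35|41)=-1; sign (−1)^0·+1^3·-1^0 = +1.
(a,b)_3: α=-4, u≡2; β=0, v≡1 (mod 3); (2|3)=-1, (1|3)=+1; sign (−1)^0·-1^0·+1^-4 = +1.
(a,b)_53: α=0, u≡10; β=1, v≡29 (mod 53); (10|53)=+1, (29|53)=+1; sign (−1)^0·+1^1·+1^0 = +1.
(a,b)_19: α=0, u≡9; β=1, v≡9 (mod 19); (9|19)=+1, (9|19)=+1; sign (−1)^0·+1^1·+1^0 = +1.
(a,b)_2: α=6, β=-6; u≡3, v≡5 (mod 8); ε(u)ε(v)=1·0, αω(v)=6·1, βω(u)=-6·1; sum ≡ 0  ⇒  +1.
(37835, 738870294085 / ℚ) ramifies at {7, 11, 23, 47}: a division algebra.

[7, 11, 23, 47]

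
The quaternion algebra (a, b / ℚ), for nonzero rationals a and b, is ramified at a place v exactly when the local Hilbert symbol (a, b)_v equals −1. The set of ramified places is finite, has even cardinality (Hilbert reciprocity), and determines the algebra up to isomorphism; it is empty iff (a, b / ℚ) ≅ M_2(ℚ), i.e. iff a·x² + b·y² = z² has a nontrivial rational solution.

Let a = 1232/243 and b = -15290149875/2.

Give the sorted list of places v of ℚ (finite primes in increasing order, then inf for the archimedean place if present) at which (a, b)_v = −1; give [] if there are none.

Mod squares: a ≡ 231, b ≡ -390. Check v ∈ {∞, 2, 3, 5, 7, 11, 13, 23}.
v=3: a=3^-5·(≡2), b=3^1·(≡2) mod 3; (2|3)=-1, (2|3)=-1; (−1)^{-5·1·1}·(-1)^1·(-1)^-5 = -1.
v=∞: 231 > 0 and -390 < 0  ⇒  (a,b)_∞ = +1.
v=13: a=13^0·(≡4), b=13^1·(≡9) mod 13; (4|13)=+1, (9|13)=+1; (−1)^{0·1·6}·(+1)^1·(+1)^0 = +1.
v=23: a=23^0·(≡1), b=23^2·(≡9) mod 23; (1|23)=+1, (9|23)=+1; (−1)^{0·2·11}·(+1)^2·(+1)^0 = +1.
v=7: a=7^1·(≡3), b=7^2·(≡2) mod 7; (3|7)=-1, (2|7)=+1; (−1)^{1·2·3}·(-1)^2·(+1)^1 = +1.
v=5: a=5^0·(≡4), b=5^3·(≡3) mod 5; (4|5)=+1, (3|5)=-1; (−1)^{0·3·2}·(+1)^3·(-1)^0 = +1.
v=2: v_2(a)=4, v_2(b)=-1; units ≡ 7, 5 (mod 8); ε·ε+αω+βω = 1·0+4·1+-1·0 ≡ 0  ⇒  (a,b)_2 = +1.
v=11: a=11^1·(≡2), b=11^2·(≡6) mod 11; (2|11)=-1, (6|11)=-1; (−1)^{1·2·5}·(-1)^2·(-1)^1 = -1.
Ram(231, -390) = {3, 11}; no ℚ_3-point on the conic.

[3, 11]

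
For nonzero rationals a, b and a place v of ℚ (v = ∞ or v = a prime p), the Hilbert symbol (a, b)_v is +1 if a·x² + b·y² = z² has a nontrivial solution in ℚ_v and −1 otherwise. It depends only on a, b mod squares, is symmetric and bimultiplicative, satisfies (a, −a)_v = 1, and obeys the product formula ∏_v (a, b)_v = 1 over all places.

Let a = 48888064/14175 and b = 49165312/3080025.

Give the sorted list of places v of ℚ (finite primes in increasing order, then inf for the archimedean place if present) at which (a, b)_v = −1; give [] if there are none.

(a, b) ≡ (7, 133) mod (ℚ^×)²; places V = {2, 3, 5, 7, 13, 19, 23, ∞}.
(a,b)_19: α=2, u≡11; β=3, v≡16 (mod 19); (11|19)=+1, (16|19)=+1; sign (−1)^0·+1^3·+1^2 = +1.
(a,b)_23: α=2, u≡20; β=0, v≡2 (mod 23); (20|23)=-1, (2|23)=+1; sign (−1)^0·-1^0·+1^2 = +1.
(a,b)_7: α=-1, u≡4; β=1, v≡3 (mod 7); (4|7)=+1, (3|7)=-1; sign (−1)^1·+1^1·-1^-1 = +1.
(a,b)_∞: sgn(7)=+, sgn(133)=+, so +1.
(a,b)_2: α=8, β=10; u≡7, v≡5 (mod 8); ε(u)ε(v)=1·0, αω(v)=8·1, βω(u)=10·0; sum ≡ 0  ⇒  +1.
(a,b)_3: α=-4, u≡1; β=-6, v≡1 (mod 3); (1|3)=+1, (1|3)=+1; sign (−1)^0·+1^-6·+1^-4 = +1.
(a,b)_5: α=-2, u≡2; β=-2, v≡2 (mod 5); (2|5)=-1, (2|5)=-1; sign (−1)^0·-1^-2·-1^-2 = +1.
(a,b)_13: α=0, u≡6; β=-2, v≡12 (mod 13); (6|13)=-1, (12|13)=+1; sign (−1)^0·-1^-2·+1^0 = +1.
Ram(a, b) = ∅: the form 7·x² + 133·y² − z² is isotropic over every ℚ_v, so by Hasse–Minkowski it is isotropic over ℚ.

[]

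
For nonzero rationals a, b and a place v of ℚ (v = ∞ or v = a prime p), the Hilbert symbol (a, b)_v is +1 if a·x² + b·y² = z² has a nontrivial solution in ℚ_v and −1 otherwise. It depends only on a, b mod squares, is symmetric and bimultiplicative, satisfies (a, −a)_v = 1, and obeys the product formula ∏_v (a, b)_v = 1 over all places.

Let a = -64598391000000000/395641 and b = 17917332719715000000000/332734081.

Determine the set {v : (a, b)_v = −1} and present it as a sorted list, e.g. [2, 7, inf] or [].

(a, b) ≡ (-390, 286) mod (ℚ^×)²; places V = {2, 3, 5, 11, 13, 17, 29, 37, 41, ∞}.
(a,b)_37: α=-2, u≡13; β=-2, v≡28 (mod 37); (13|37)=-1, (28|37)=+1; sign (−1)^0·-1^-2·+1^-2 = +1.
(a,b)_29: α=0, u≡5; β=-2, v≡13 (mod 29); (5|29)=+1, (13|29)=+1; sign (−1)^0·+1^-2·+1^0 = +1.
(a,b)_3: α=5, u≡2; β=6, v≡1 (mod 3); (2|3)=-1, (1|3)=+1; sign (−1)^0·-1^6·+1^5 = +1.
(a,b)_13: α=3, u≡3; β=3, v≡1 (mod 13); (3|13)=+1, (1|13)=+1; sign (−1)^0·+1^3·+1^3 = +1.
(a,b)_2: α=9, β=9; u≡5, v≡7 (mod 8); ε(u)ε(v)=0·1, αω(v)=9·0, βω(u)=9·1; sum ≡ 1  ⇒  -1.
(a,b)_11: α=2, u≡2; β=3, v≡1 (mod 11); (2|11)=-1, (1|11)=+1; sign (−1)^0·-1^3·+1^2 = -1.
(a,b)_∞: sgn(-390)=−, sgn(286)=+, so +1.
(a,b)_17: α=-2, u≡1; β=-2, v≡3 (mod 17); (1|17)=+1, (3|17)=-1; sign (−1)^0·+1^-2·-1^-2 = +1.
(a,b)_41: α=0, u≡18; β=2, v≡5 (mod 41); (18|41)=+1, (5|41)=+1; sign (−1)^0·+1^2·+1^0 = +1.
(a,b)_5: α=9, u≡3; β=10, v≡1 (mod 5); (3|5)=-1, (1|5)=+1; sign (−1)^0·-1^10·+1^9 = +1.
|Ram(-390, 286)| = 2, even; anisotropic at {2, 11}.

[2, 11]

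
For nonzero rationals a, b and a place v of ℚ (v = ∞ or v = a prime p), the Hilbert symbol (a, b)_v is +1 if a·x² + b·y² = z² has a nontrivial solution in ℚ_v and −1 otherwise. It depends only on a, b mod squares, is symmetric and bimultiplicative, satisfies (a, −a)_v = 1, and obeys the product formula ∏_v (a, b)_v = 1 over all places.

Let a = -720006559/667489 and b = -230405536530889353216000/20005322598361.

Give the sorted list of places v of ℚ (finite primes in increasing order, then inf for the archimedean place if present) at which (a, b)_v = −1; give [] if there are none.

[3, inf]

(a, b) ≡ (-391, -5865) mod (ℚ^×)²; places V = {2, 3, 5, 11, 17, 19, 23, 41, 43, 59, ∞}.
(a,b)_41: α=0, u≡11; β=-2, v≡1 (mod 41); (11|41)=-1, (1|41)=+1; sign (−1)^0·-1^-2·+1^0 = +1.
(a,b)_3: α=0, u≡2; β=5, v≡1 (mod 3); (2|3)=-1, (1|3)=+1; sign (−1)^0·-1^5·+1^0 = -1.
(a,b)_43: α=-2, u≡39; β=-4, v≡19 (mod 43); (39|43)=-1, (19|43)=-1; sign (−1)^0·-1^-4·-1^-2 = +1.
(a,b)_23: α=3, u≡8; β=5, v≡7 (mod 23); (8|23)=+1, (7|23)=-1; sign (−1)^1·+1^5·-1^3 = +1.
(a,b)_59: α=2, u≡57; β=-2, v≡17 (mod 59); (57|59)=+1, (17|59)=+1; sign (−1)^0·+1^-2·+1^2 = +1.
(a,b)_19: α=-2, u≡3; β=0, v≡7 (mod 19); (3|19)=-1, (7|19)=+1; sign (−1)^0·-1^0·+1^-2 = +1.
(a,b)_17: α=1, u≡14; β=3, v≡5 (mod 17); (14|17)=-1, (5|17)=-1; sign (−1)^0·-1^3·-1^1 = +1.
(a,b)_5: α=0, u≡4; β=3, v≡2 (mod 5); (4|5)=+1, (2|5)=-1; sign (−1)^0·+1^3·-1^0 = +1.
(a,b)_11: α=0, u≡4; β=4, v≡3 (mod 11); (4|11)=+1, (3|11)=+1; sign (−1)^0·+1^4·+1^0 = +1.
(a,b)_∞: sgn(-391)=−, sgn(-5865)=−, so -1.
(a,b)_2: α=0, β=14; u≡1, v≡7 (mod 8); ε(u)ε(v)=0·1, αω(v)=0·0, βω(u)=14·0; sum ≡ 0  ⇒  +1.
(-391, -5865 / ℚ) ramifies at {3, ∞}: a division algebra.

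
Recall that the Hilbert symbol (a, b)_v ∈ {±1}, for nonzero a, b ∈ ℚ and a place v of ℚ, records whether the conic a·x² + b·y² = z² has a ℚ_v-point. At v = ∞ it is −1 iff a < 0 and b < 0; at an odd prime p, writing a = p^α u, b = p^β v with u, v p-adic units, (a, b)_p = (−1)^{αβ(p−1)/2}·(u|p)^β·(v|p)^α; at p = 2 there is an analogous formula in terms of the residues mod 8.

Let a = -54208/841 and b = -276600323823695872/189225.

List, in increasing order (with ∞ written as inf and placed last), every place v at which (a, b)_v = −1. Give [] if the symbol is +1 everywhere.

[17, inf]

(a, b) ≡ (-7, -2227918) mod (ℚ^×)²; places V = {2, 3, 5, 7, 11, 13, 17, 23, 29, 37, ∞}.
(a,b)_∞: sgn(-7)=−, sgn(-2227918)=−, so -1.
(a,b)_37: α=0, u≡4; β=1, v≡19 (mod 37); (4|37)=+1, (19|37)=-1; sign (−1)^0·+1^1·-1^0 = +1.
(a,b)_17: α=0, u≡7; β=1, v≡16 (mod 17); (7|17)=-1, (16|17)=+1; sign (−1)^0·-1^1·+1^0 = -1.
(a,b)_5: α=0, u≡2; β=-2, v≡2 (mod 5); (2|5)=-1, (2|5)=-1; sign (−1)^0·-1^-2·-1^0 = +1.
(a,b)_7: α=1, u≡5; β=3, v≡2 (mod 7); (5|7)=-1, (2|7)=+1; sign (−1)^1·-1^3·+1^1 = +1.
(a,b)_3: α=0, u≡2; β=-2, v≡2 (mod 3); (2|3)=-1, (2|3)=-1; sign (−1)^0·-1^-2·-1^0 = +1.
(a,b)_2: α=6, β=11; u≡1, v≡1 (mod 8); ε(u)ε(v)=0·0, αω(v)=6·0, βω(u)=11·0; sum ≡ 0  ⇒  +1.
(a,b)_23: α=0, u≡2; β=1, v≡22 (mod 23); (2|23)=+1, (22|23)=-1; sign (−1)^0·+1^1·-1^0 = +1.
(a,b)_13: α=0, u≡6; β=2, v≡10 (mod 13); (6|13)=-1, (10|13)=+1; sign (−1)^0·-1^2·+1^0 = +1.
(a,b)_29: α=-2, u≡22; β=-2, v≡25 (mod 29); (22|29)=+1, (25|29)=+1; sign (−1)^0·+1^-2·+1^-2 = +1.
(a,b)_11: α=2, u≡5; β=5, v≡4 (mod 11); (5|11)=+1, (4|11)=+1; sign (−1)^0·+1^5·+1^2 = +1.
Ram(-7, -2227918) = {17, ∞}; no ℚ_17-point on the conic.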